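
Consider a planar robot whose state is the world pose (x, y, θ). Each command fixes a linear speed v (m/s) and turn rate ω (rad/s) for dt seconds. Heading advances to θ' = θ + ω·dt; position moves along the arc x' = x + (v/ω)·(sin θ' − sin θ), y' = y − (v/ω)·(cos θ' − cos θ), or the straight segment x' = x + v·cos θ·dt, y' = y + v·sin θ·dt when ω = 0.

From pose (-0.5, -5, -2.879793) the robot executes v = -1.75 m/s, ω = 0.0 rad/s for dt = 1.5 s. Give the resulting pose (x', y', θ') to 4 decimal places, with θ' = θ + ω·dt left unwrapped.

θ' = -2.8798 + 0.0·1.5 = -2.8798
ω = 0 → straight: x' = -0.5 + -1.75·cos(-2.8798)·1.5 = 2.0356
y' = -5 + -1.75·sin(-2.8798)·1.5 = -4.3206

(2.0356, -4.3206, -2.8798)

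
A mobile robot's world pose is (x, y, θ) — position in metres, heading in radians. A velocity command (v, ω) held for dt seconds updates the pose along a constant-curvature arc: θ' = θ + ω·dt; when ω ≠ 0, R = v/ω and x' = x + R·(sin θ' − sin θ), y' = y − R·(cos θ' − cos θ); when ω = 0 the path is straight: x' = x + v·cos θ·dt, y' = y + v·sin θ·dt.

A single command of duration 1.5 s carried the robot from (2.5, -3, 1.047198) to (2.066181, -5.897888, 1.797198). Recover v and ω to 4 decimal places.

v = -2.0000, ω = 0.5000

Δθ = 1.797198 − 1.047198 = 0.750000
ω = Δθ/dt = 0.750000/1.5 = 0.5000
R = −Δy/(cos θ' − cos θ) = -4.0000
v = R·ω = -4.0000·0.5000 = -2.0000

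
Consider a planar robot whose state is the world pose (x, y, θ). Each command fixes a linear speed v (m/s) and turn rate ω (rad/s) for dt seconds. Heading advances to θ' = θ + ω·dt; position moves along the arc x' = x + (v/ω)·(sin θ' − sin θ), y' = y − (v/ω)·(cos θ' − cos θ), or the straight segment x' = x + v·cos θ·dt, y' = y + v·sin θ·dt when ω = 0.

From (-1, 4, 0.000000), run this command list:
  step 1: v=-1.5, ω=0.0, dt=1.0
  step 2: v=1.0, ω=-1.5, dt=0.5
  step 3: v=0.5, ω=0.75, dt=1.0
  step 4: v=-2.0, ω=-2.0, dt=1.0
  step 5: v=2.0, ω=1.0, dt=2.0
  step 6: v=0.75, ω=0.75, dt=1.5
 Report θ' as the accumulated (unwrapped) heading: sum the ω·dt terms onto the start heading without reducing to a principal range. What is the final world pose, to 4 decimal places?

step 1: θ'=0.0000 (straight) → pose (-2.5000, 4.0000, 0.0000)
step 2: θ'=-0.7500 (R=-0.6667) → pose (-2.0456, 3.8211, -0.7500)
step 3: θ'=0.0000 (R=0.6667) → pose (-1.5911, 3.6423, 0.0000)
step 4: θ'=-2.0000 (R=1.0000) → pose (-2.5004, 5.0584, -2.0000)
step 5: θ'=0.0000 (R=2.0000) → pose (-0.6819, 2.2261, 0.0000)
step 6: θ'=1.1250 (R=1.0000) → pose (0.2204, 2.7949, 1.1250)

(0.2204, 2.7949, 1.1250)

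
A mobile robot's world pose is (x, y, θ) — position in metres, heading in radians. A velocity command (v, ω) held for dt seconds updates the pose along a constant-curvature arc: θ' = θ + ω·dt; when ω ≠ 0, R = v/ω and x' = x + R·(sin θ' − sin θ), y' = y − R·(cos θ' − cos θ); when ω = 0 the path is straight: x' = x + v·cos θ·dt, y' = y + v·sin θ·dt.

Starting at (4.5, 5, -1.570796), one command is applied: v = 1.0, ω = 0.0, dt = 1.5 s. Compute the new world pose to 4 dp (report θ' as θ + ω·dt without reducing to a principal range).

θ' = -1.5708 + 0.0·1.5 = -1.5708
ω = 0 → straight: x' = 4.5 + 1.0·cos(-1.5708)·1.5 = 4.5000
y' = 5 + 1.0·sin(-1.5708)·1.5 = 3.5000

(4.5000, 3.5000, -1.5708)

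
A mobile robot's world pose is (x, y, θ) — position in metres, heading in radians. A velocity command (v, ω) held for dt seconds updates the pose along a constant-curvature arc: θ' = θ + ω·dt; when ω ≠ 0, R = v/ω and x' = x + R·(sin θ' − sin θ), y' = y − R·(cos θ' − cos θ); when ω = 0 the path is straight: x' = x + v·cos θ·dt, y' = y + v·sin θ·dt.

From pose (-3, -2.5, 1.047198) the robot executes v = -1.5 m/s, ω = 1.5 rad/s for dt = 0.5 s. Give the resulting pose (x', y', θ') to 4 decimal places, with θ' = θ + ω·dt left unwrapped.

(-3.1085, -3.2245, 1.7972)

θ' = 1.0472 + 1.5·0.5 = 1.7972
R = v/ω = -1.5/1.5 = -1.0000
x' = -3 + -1.0000·(sin 1.7972 − sin 1.0472) = -3.1085
y' = -2.5 − -1.0000·(cos 1.7972 − cos 1.0472) = -3.2245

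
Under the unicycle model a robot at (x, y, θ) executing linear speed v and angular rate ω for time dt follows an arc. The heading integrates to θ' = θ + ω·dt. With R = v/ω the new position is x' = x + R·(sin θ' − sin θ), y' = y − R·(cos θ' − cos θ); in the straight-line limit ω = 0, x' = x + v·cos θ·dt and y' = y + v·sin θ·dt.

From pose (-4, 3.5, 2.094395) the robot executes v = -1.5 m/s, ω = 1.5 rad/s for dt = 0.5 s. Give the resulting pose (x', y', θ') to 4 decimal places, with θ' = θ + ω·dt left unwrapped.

(-3.4268, 3.0438, 2.8444)

θ' = 2.0944 + 1.5·0.5 = 2.8444
R = v/ω = -1.5/1.5 = -1.0000
x' = -4 + -1.0000·(sin 2.8444 − sin 2.0944) = -3.4268
y' = 3.5 − -1.0000·(cos 2.8444 − cos 2.0944) = 3.0438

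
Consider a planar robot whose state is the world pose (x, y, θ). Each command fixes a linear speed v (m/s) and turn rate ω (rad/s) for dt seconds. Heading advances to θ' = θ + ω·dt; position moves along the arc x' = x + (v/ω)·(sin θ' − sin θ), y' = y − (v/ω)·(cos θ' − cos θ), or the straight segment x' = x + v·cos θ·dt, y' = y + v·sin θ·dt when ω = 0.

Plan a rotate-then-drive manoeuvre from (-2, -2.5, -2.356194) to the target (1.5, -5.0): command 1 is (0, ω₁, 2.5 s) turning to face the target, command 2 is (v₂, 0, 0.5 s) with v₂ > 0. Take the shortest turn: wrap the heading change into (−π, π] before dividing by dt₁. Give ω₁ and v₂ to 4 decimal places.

ω₁ = 0.6944, v₂ = 8.6023

heading to target = atan2(-5−-2.5, 1.5−-2) = -0.6202
Δθ = wrap(-0.6202 − -2.3562) = 1.7359; ω₁ = Δθ/dt₁ = 0.6944
distance = √((1.5−-2)² + (-5−-2.5)²) = 4.3012; v₂ = distance/dt₂ = 8.6023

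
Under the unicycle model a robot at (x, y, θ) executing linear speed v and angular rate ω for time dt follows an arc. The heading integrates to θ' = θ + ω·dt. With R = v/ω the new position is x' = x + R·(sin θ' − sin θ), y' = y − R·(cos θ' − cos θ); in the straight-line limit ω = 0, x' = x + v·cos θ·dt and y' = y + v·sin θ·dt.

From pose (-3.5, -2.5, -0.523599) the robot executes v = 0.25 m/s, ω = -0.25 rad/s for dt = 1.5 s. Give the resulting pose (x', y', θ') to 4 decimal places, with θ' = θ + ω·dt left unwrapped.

θ' = -0.5236 + -0.25·1.5 = -0.8986
R = v/ω = 0.25/-0.25 = -1.0000
x' = -3.5 + -1.0000·(sin -0.8986 − sin -0.5236) = -3.2175
y' = -2.5 − -1.0000·(cos -0.8986 − cos -0.5236) = -2.7433

(-3.2175, -2.7433, -0.8986)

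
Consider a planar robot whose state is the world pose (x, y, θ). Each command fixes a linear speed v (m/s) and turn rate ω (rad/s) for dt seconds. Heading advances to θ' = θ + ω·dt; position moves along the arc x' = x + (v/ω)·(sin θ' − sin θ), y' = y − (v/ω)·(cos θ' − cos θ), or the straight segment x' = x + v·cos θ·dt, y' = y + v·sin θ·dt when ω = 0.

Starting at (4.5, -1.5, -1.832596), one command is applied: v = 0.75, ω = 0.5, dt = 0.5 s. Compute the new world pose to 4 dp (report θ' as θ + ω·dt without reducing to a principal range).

θ' = -1.8326 + 0.5·0.5 = -1.5826
R = v/ω = 0.75/0.5 = 1.5000
x' = 4.5 + 1.5000·(sin -1.5826 − sin -1.8326) = 4.4490
y' = -1.5 − 1.5000·(cos -1.5826 − cos -1.8326) = -1.8705

(4.4490, -1.8705, -1.5826)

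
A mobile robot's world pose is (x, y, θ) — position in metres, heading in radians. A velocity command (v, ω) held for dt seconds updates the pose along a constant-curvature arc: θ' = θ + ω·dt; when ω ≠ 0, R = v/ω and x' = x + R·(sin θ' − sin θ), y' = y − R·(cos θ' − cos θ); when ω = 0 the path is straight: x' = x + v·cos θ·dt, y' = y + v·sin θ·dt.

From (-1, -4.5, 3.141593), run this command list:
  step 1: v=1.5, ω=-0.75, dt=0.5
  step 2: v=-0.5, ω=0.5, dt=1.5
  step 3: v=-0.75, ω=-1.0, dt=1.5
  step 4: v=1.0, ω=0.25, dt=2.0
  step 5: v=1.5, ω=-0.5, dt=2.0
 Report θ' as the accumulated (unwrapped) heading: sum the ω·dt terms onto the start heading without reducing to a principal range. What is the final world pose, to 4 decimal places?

(-2.5576, -0.6209, 1.5166)

step 1: θ'=2.7666 (R=-2.0000) → pose (-1.7325, -4.3610, 2.7666)
step 2: θ'=3.5166 (R=-1.0000) → pose (-1.0000, -4.3610, 3.5166)
step 3: θ'=2.0166 (R=0.7500) → pose (-0.0486, -4.7355, 2.0166)
step 4: θ'=2.5166 (R=4.0000) → pose (-1.3173, -3.2164, 2.5166)
step 5: θ'=1.5166 (R=-3.0000) → pose (-2.5576, -0.6209, 1.5166)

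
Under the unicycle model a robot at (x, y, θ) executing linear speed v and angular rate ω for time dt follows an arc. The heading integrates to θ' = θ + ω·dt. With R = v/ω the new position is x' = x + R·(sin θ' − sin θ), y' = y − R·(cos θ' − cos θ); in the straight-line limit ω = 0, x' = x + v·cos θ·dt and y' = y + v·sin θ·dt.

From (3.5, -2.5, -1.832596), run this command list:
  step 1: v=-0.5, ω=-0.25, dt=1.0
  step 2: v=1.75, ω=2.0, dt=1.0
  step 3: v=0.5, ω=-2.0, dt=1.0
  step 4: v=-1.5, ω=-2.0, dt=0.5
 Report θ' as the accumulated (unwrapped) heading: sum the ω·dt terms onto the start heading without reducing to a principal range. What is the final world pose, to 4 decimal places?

(5.1858, -3.3289, -3.0826)

step 1: θ'=-2.0826 (R=2.0000) → pose (3.6881, -2.0381, -2.0826)
step 2: θ'=-0.0826 (R=0.8750) → pose (4.3788, -3.3387, -0.0826)
step 3: θ'=-2.0826 (R=-0.2500) → pose (4.5762, -3.7103, -2.0826)
step 4: θ'=-3.0826 (R=0.7500) → pose (5.1858, -3.3289, -3.0826)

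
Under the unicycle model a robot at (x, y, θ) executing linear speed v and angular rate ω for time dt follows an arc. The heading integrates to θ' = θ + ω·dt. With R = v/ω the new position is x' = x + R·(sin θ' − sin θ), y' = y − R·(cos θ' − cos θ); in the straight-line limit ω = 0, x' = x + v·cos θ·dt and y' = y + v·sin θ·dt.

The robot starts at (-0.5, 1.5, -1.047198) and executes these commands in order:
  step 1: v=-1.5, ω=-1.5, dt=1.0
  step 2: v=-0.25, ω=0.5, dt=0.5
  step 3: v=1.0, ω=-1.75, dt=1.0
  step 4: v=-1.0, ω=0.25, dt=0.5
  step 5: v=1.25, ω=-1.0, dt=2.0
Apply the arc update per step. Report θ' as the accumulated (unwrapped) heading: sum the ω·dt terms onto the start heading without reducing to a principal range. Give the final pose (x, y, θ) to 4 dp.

(-0.2065, 4.6219, -5.9222)

step 1: θ'=-2.5472 (R=1.0000) → pose (-0.1940, 2.8285, -2.5472)
step 2: θ'=-2.2972 (R=-0.5000) → pose (-0.1002, 2.9106, -2.2972)
step 3: θ'=-4.0472 (R=-0.5714) → pose (-0.9770, 2.9375, -4.0472)
step 4: θ'=-3.9222 (R=-4.0000) → pose (-0.6446, 2.5644, -3.9222)
step 5: θ'=-5.9222 (R=-1.2500) → pose (-0.2065, 4.6219, -5.9222)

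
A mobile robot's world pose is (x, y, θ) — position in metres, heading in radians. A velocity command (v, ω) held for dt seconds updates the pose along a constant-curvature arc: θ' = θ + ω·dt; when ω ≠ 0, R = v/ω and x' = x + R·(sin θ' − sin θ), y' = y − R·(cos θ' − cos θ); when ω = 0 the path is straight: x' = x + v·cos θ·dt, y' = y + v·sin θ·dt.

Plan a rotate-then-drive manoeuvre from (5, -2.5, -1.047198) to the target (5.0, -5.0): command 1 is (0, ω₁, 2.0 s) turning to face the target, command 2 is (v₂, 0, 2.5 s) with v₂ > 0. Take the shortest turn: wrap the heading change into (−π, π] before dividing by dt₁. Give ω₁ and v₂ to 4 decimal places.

heading to target = atan2(-5−-2.5, 5−5) = -1.5708
Δθ = wrap(-1.5708 − -1.0472) = -0.5236; ω₁ = Δθ/dt₁ = -0.2618
distance = √((5−5)² + (-5−-2.5)²) = 2.5000; v₂ = distance/dt₂ = 1.0000

ω₁ = -0.2618, v₂ = 1.0000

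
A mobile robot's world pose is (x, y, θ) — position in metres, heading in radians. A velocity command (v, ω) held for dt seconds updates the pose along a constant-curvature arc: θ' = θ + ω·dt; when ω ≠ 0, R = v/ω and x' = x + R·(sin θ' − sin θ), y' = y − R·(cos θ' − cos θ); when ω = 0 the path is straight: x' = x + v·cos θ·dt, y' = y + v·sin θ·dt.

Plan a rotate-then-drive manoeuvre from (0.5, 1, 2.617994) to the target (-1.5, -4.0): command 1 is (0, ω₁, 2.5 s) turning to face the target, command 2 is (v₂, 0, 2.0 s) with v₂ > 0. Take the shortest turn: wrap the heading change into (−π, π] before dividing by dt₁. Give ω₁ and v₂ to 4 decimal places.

heading to target = atan2(-4−1, -1.5−0.5) = -1.9513
Δθ = wrap(-1.9513 − 2.6180) = 1.7139; ω₁ = Δθ/dt₁ = 0.6856
distance = √((-1.5−0.5)² + (-4−1)²) = 5.3852; v₂ = distance/dt₂ = 2.6926

ω₁ = 0.6856, v₂ = 2.6926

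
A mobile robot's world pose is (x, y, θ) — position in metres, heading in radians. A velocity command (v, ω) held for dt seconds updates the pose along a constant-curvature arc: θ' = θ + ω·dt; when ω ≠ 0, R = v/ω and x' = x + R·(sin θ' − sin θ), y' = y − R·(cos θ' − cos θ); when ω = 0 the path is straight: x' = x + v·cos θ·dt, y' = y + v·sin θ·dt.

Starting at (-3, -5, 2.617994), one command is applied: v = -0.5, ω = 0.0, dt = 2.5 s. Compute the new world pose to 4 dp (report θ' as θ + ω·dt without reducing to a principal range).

(-1.9175, -5.6250, 2.6180)

θ' = 2.6180 + 0.0·2.5 = 2.6180
ω = 0 → straight: x' = -3 + -0.5·cos(2.6180)·2.5 = -1.9175
y' = -5 + -0.5·sin(2.6180)·2.5 = -5.6250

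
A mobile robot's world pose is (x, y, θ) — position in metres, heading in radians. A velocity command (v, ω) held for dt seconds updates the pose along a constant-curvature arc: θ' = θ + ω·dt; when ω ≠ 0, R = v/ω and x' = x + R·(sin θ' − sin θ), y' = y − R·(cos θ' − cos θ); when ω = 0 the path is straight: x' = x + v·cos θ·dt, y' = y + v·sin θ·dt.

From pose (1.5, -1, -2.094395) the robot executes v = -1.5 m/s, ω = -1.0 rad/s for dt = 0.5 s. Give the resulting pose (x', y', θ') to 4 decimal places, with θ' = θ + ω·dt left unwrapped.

(2.0186, -0.4690, -2.5944)

θ' = -2.0944 + -1.0·0.5 = -2.5944
R = v/ω = -1.5/-1.0 = 1.5000
x' = 1.5 + 1.5000·(sin -2.5944 − sin -2.0944) = 2.0186
y' = -1 − 1.5000·(cos -2.5944 − cos -2.0944) = -0.4690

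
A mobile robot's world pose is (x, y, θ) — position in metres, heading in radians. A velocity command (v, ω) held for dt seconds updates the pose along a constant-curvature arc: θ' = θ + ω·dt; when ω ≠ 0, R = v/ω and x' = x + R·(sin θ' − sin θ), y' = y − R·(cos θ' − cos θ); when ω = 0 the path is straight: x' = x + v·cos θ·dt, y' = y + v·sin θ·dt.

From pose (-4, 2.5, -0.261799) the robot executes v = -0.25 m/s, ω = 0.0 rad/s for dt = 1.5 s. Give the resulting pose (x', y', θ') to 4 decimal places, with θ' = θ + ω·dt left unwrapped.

θ' = -0.2618 + 0.0·1.5 = -0.2618
ω = 0 → straight: x' = -4 + -0.25·cos(-0.2618)·1.5 = -4.3622
y' = 2.5 + -0.25·sin(-0.2618)·1.5 = 2.5971

(-4.3622, 2.5971, -0.2618)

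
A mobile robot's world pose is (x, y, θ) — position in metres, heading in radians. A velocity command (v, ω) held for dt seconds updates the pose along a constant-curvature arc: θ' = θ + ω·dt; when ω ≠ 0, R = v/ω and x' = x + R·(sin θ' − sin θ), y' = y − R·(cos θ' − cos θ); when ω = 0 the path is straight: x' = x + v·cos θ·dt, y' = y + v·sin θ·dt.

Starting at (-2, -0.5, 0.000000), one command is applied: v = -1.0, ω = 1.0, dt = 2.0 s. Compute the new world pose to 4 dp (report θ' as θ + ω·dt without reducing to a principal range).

θ' = 0.0000 + 1.0·2.0 = 2.0000
R = v/ω = -1.0/1.0 = -1.0000
x' = -2 + -1.0000·(sin 2.0000 − sin 0.0000) = -2.9093
y' = -0.5 − -1.0000·(cos 2.0000 − cos 0.0000) = -1.9161

(-2.9093, -1.9161, 2.0000)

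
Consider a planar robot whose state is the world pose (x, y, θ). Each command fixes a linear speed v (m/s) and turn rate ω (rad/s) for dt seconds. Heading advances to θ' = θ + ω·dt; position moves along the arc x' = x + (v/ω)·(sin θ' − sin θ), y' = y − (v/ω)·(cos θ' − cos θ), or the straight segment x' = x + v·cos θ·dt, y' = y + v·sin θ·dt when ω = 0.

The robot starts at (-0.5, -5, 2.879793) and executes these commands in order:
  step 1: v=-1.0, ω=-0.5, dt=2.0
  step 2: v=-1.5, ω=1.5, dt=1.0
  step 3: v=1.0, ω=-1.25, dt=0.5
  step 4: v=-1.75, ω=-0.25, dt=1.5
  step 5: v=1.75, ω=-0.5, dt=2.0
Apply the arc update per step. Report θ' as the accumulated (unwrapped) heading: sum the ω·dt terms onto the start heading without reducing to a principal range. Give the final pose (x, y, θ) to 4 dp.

(2.7561, -5.1754, 1.3798)

step 1: θ'=1.8798 (R=2.0000) → pose (0.8876, -6.3236, 1.8798)
step 2: θ'=3.3798 (R=-1.0000) → pose (2.0762, -6.9913, 3.3798)
step 3: θ'=2.7548 (R=-0.8000) → pose (1.5857, -6.9548, 2.7548)
step 4: θ'=2.3798 (R=7.0000) → pose (3.7767, -8.3725, 2.3798)
step 5: θ'=1.3798 (R=-3.5000) → pose (2.7561, -5.1754, 1.3798)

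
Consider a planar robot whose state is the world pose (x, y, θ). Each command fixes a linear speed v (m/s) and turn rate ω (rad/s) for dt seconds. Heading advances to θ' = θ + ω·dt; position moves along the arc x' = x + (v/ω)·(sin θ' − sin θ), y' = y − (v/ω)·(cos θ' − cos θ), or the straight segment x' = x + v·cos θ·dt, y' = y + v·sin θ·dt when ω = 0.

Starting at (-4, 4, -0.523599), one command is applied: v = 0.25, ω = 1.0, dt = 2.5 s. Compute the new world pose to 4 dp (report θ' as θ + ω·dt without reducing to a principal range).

θ' = -0.5236 + 1.0·2.5 = 1.9764
R = v/ω = 0.25/1.0 = 0.2500
x' = -4 + 0.2500·(sin 1.9764 − sin -0.5236) = -3.6453
y' = 4 − 0.2500·(cos 1.9764 − cos -0.5236) = 4.3151

(-3.6453, 4.3151, 1.9764)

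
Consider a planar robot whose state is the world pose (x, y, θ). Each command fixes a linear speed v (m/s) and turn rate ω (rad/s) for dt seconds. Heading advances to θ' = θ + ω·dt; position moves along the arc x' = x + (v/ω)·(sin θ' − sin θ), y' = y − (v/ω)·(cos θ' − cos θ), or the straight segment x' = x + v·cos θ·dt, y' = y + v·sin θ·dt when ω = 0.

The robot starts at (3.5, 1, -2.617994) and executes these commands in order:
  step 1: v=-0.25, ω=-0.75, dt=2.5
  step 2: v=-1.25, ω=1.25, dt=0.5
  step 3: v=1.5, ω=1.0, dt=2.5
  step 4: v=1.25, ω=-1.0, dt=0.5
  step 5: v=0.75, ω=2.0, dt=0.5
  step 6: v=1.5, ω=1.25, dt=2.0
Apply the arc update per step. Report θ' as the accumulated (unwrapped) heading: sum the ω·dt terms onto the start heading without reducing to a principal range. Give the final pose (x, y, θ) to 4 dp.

step 1: θ'=-4.4930 (R=0.3333) → pose (3.9920, 0.7839, -4.4930)
step 2: θ'=-3.8680 (R=-1.0000) → pose (4.3039, 0.2539, -3.8680)
step 3: θ'=-1.3680 (R=1.5000) → pose (1.8383, -1.1695, -1.3680)
step 4: θ'=-1.8680 (R=-1.2500) → pose (1.8091, -1.7874, -1.8680)
step 5: θ'=-0.8680 (R=0.3750) → pose (1.8816, -2.1396, -0.8680)
step 6: θ'=1.6320 (R=1.2000) → pose (3.9950, -1.2905, 1.6320)

(3.9950, -1.2905, 1.6320)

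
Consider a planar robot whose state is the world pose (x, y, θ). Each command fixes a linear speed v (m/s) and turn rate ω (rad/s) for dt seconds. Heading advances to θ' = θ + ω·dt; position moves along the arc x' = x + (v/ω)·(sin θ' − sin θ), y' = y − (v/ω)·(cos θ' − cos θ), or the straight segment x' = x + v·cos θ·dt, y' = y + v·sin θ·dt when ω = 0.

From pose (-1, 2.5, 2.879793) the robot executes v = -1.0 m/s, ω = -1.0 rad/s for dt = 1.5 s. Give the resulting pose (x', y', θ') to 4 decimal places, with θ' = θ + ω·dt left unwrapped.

(-0.2770, 1.3442, 1.3798)

θ' = 2.8798 + -1.0·1.5 = 1.3798
R = v/ω = -1.0/-1.0 = 1.0000
x' = -1 + 1.0000·(sin 1.3798 − sin 2.8798) = -0.2770
y' = 2.5 − 1.0000·(cos 1.3798 − cos 2.8798) = 1.3442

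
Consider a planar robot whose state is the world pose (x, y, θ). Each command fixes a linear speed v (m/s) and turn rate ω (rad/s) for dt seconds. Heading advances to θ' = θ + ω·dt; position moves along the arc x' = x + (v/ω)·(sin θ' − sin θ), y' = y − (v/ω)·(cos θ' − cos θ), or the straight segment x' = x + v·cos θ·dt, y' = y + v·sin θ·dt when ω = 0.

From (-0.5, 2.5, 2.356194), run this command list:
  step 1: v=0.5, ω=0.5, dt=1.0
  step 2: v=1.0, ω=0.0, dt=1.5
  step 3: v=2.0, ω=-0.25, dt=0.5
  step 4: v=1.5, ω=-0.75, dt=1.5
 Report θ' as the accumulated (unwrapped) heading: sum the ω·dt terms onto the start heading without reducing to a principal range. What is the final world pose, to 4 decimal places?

(-4.5052, 5.2786, 1.6062)

step 1: θ'=2.8562 (R=1.0000) → pose (-0.9256, 2.7524, 2.8562)
step 2: θ'=2.8562 (straight) → pose (-2.3649, 3.1748, 2.8562)
step 3: θ'=2.7312 (R=-8.0000) → pose (-3.3044, 3.5155, 2.7312)
step 4: θ'=1.6062 (R=-2.0000) → pose (-4.5052, 5.2786, 1.6062)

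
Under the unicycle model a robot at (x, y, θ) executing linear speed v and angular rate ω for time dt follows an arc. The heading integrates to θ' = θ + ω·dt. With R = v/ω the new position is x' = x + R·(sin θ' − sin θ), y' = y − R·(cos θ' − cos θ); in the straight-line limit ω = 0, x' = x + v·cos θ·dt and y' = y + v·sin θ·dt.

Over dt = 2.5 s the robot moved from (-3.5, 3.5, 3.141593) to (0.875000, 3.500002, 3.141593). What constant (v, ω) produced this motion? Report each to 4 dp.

v = -1.7500, ω = 0.0000

Δθ = 3.141593 − 3.141593 = 0.000000
ω = Δθ/dt = 0.000000/2.5 = 0.0000
ω = 0 → v = (Δx·cos θ + Δy·sin θ)/dt = -1.7500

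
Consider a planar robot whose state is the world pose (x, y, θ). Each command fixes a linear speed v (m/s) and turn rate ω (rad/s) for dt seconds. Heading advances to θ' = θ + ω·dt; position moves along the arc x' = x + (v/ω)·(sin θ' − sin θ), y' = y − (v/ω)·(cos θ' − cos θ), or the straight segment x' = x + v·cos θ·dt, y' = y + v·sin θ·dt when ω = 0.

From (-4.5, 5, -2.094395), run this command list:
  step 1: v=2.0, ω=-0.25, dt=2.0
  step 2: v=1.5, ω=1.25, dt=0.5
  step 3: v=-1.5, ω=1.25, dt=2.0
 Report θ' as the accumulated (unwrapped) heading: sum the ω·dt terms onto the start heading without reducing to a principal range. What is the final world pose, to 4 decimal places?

(-9.4606, 3.1098, 0.5306)

step 1: θ'=-2.5944 (R=-8.0000) → pose (-7.2658, 2.1681, -2.5944)
step 2: θ'=-1.9694 (R=1.2000) → pose (-7.7474, 1.6091, -1.9694)
step 3: θ'=0.5306 (R=-1.2000) → pose (-9.4606, 3.1098, 0.5306)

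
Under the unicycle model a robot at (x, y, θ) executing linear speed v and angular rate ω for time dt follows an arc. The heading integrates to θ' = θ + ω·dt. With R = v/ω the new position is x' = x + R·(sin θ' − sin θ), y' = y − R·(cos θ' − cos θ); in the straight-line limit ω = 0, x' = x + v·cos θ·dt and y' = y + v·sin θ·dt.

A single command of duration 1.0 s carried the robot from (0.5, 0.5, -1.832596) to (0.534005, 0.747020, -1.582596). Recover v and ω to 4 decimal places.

Δθ = -1.582596 − -1.832596 = 0.250000
ω = Δθ/dt = 0.250000/1.0 = 0.2500
R = −Δy/(cos θ' − cos θ) = -1.0000
v = R·ω = -1.0000·0.2500 = -0.2500

v = -0.2500, ω = 0.2500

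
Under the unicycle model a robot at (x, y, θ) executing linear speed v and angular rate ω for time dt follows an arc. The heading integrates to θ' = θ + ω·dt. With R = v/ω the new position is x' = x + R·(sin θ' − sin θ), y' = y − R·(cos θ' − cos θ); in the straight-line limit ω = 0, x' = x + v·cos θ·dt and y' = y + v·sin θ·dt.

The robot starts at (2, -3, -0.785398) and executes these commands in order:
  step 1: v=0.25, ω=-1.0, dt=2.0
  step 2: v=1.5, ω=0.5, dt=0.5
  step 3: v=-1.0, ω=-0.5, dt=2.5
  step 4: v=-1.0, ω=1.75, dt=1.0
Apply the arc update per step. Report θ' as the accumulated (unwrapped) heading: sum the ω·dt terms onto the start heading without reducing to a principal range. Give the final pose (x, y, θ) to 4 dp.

(4.4411, -3.6003, -2.0354)

step 1: θ'=-2.7854 (R=-0.2500) → pose (1.9104, -3.4111, -2.7854)
step 2: θ'=-2.5354 (R=3.0000) → pose (1.2473, -3.7573, -2.5354)
step 3: θ'=-3.7854 (R=2.0000) → pose (3.5873, -3.8013, -3.7854)
step 4: θ'=-2.0354 (R=-0.5714) → pose (4.4411, -3.6003, -2.0354)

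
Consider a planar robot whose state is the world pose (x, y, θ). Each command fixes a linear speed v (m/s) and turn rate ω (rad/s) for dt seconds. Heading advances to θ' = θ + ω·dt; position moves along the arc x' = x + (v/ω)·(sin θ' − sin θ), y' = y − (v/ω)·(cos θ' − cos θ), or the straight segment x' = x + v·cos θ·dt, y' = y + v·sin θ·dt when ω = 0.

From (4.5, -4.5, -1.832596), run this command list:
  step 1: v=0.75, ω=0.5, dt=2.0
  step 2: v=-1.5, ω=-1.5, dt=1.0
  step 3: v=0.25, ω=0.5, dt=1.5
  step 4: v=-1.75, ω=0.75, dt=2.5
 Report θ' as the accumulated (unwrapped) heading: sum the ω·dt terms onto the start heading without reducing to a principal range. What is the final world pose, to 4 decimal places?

step 1: θ'=-0.8326 (R=1.5000) → pose (4.8394, -5.8977, -0.8326)
step 2: θ'=-2.3326 (R=1.0000) → pose (4.8555, -4.5345, -2.3326)
step 3: θ'=-1.5826 (R=0.5000) → pose (4.7173, -4.8737, -1.5826)
step 4: θ'=0.2924 (R=-2.3333) → pose (1.7115, -2.6119, 0.2924)

(1.7115, -2.6119, 0.2924)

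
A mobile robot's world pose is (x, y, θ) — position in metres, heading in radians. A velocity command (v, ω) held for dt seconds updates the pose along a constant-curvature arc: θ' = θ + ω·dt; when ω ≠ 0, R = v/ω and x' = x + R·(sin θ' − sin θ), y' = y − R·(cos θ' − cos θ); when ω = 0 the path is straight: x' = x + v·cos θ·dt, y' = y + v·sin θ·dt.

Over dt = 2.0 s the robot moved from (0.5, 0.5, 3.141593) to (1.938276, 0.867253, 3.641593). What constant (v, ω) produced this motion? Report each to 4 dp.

Δθ = 3.641593 − 3.141593 = 0.500000
ω = Δθ/dt = 0.500000/2.0 = 0.2500
R = Δx/(sin θ' − sin θ) = -3.0000
v = R·ω = -3.0000·0.2500 = -0.7500

v = -0.7500, ω = 0.2500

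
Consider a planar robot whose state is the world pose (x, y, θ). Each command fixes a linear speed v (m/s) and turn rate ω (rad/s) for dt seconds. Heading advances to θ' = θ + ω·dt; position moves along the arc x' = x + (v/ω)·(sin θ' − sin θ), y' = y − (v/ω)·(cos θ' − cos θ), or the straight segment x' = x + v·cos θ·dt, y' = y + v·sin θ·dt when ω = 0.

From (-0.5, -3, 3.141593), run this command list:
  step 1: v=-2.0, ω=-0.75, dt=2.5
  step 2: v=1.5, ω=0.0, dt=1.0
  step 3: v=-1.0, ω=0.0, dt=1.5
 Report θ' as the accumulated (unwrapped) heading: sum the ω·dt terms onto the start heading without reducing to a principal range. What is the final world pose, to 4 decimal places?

step 1: θ'=1.2666 (R=2.6667) → pose (2.0442, -6.4654, 1.2666)
step 2: θ'=1.2666 (straight) → pose (2.4935, -5.0343, 1.2666)
step 3: θ'=1.2666 (straight) → pose (2.0442, -6.4654, 1.2666)

(2.0442, -6.4654, 1.2666)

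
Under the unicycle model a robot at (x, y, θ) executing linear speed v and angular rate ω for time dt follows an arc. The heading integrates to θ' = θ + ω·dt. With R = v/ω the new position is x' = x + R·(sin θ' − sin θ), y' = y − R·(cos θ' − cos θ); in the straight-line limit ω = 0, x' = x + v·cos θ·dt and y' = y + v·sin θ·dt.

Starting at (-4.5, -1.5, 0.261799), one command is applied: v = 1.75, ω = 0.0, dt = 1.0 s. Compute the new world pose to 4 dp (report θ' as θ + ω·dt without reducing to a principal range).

θ' = 0.2618 + 0.0·1.0 = 0.2618
ω = 0 → straight: x' = -4.5 + 1.75·cos(0.2618)·1.0 = -2.8096
y' = -1.5 + 1.75·sin(0.2618)·1.0 = -1.0471

(-2.8096, -1.0471, 0.2618)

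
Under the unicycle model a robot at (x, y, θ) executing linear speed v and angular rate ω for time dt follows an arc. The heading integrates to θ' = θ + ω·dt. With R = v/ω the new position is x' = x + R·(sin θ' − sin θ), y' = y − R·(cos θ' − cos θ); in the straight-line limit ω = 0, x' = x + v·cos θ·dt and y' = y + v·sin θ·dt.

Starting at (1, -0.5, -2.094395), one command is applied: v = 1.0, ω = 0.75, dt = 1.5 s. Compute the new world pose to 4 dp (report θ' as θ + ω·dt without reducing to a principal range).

θ' = -2.0944 + 0.75·1.5 = -0.9694
R = v/ω = 1.0/0.75 = 1.3333
x' = 1 + 1.3333·(sin -0.9694 − sin -2.0944) = 1.0553
y' = -0.5 − 1.3333·(cos -0.9694 − cos -2.0944) = -1.9211

(1.0553, -1.9211, -0.9694)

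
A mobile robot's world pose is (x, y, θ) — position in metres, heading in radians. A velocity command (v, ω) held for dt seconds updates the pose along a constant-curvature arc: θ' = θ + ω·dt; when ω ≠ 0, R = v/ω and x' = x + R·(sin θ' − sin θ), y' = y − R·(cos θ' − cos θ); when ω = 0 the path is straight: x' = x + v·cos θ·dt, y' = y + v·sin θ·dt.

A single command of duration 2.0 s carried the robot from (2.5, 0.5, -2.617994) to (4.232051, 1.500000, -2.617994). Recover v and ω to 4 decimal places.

Δθ = -2.617994 − -2.617994 = 0.000000
ω = Δθ/dt = 0.000000/2.0 = 0.0000
ω = 0 → v = (Δx·cos θ + Δy·sin θ)/dt = -1.0000

v = -1.0000, ω = 0.0000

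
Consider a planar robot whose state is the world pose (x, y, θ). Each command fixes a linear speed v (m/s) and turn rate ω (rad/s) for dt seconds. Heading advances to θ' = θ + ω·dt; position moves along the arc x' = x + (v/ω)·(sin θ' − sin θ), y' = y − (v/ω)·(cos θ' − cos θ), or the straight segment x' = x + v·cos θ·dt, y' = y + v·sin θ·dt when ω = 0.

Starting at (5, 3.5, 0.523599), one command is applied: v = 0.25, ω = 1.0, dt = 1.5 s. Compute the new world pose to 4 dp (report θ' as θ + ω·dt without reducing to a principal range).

(5.0998, 3.8259, 2.0236)

θ' = 0.5236 + 1.0·1.5 = 2.0236
R = v/ω = 0.25/1.0 = 0.2500
x' = 5 + 0.2500·(sin 2.0236 − sin 0.5236) = 5.0998
y' = 3.5 − 0.2500·(cos 2.0236 − cos 0.5236) = 3.8259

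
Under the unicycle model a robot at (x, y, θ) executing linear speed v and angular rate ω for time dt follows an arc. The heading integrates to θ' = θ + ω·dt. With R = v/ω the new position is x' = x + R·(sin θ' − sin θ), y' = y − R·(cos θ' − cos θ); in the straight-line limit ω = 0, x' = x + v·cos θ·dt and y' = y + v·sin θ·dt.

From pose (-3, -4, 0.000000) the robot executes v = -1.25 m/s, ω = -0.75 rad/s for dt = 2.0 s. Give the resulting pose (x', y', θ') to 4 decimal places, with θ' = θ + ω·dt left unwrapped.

(-4.6625, -2.4512, -1.5000)

θ' = 0.0000 + -0.75·2.0 = -1.5000
R = v/ω = -1.25/-0.75 = 1.6667
x' = -3 + 1.6667·(sin -1.5000 − sin 0.0000) = -4.6625
y' = -4 − 1.6667·(cos -1.5000 − cos 0.0000) = -2.4512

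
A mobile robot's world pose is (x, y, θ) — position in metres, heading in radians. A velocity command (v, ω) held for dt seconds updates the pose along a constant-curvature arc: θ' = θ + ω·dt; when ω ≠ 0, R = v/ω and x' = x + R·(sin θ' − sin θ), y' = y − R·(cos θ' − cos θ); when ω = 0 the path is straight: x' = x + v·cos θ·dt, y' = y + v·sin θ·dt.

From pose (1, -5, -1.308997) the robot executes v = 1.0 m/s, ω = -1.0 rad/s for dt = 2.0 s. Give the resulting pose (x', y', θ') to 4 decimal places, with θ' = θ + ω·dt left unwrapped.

θ' = -1.3090 + -1.0·2.0 = -3.3090
R = v/ω = 1.0/-1.0 = -1.0000
x' = 1 + -1.0000·(sin -3.3090 − sin -1.3090) = -0.1325
y' = -5 − -1.0000·(cos -3.3090 − cos -1.3090) = -6.2448

(-0.1325, -6.2448, -3.3090)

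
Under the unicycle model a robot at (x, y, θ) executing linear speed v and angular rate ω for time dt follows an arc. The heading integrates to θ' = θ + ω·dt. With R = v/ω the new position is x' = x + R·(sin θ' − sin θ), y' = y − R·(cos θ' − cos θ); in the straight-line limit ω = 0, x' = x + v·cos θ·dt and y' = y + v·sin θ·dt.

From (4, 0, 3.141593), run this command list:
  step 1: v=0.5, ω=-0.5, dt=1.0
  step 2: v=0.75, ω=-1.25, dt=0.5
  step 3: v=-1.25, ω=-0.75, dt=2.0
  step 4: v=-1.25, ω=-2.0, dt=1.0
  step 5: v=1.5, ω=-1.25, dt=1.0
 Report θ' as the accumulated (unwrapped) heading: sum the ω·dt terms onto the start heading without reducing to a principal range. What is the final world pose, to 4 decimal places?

step 1: θ'=2.6416 (R=-1.0000) → pose (3.5206, 0.1224, 2.6416)
step 2: θ'=2.0166 (R=-0.6000) → pose (3.2669, 0.3903, 2.0166)
step 3: θ'=0.5166 (R=1.6667) → pose (2.5863, -1.7775, 0.5166)
step 4: θ'=-1.4834 (R=0.6250) → pose (1.6550, -1.2887, -1.4834)
step 5: θ'=-2.7334 (R=-1.2000) → pose (0.9359, -2.4948, -2.7334)

(0.9359, -2.4948, -2.7334)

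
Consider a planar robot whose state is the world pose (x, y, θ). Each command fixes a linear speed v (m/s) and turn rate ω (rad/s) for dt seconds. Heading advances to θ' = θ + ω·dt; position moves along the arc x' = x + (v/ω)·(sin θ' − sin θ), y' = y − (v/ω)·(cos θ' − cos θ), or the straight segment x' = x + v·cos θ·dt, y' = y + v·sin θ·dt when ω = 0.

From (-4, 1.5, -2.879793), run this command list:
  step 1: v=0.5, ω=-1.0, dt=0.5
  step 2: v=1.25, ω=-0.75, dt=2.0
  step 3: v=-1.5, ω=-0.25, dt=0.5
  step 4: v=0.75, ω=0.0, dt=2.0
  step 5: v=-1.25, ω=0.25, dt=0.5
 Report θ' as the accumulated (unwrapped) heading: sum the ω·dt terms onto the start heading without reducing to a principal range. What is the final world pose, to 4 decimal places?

step 1: θ'=-3.3798 (R=-0.5000) → pose (-4.2474, 1.4971, -3.3798)
step 2: θ'=-4.8798 (R=-1.6667) → pose (-5.4975, 3.3944, -4.8798)
step 3: θ'=-5.0048 (R=6.0000) → pose (-5.6683, 2.6646, -5.0048)
step 4: θ'=-5.0048 (straight) → pose (-5.2359, 4.1009, -5.0048)
step 5: θ'=-4.8798 (R=-5.0000) → pose (-5.3783, 3.4928, -4.8798)

(-5.3783, 3.4928, -4.8798)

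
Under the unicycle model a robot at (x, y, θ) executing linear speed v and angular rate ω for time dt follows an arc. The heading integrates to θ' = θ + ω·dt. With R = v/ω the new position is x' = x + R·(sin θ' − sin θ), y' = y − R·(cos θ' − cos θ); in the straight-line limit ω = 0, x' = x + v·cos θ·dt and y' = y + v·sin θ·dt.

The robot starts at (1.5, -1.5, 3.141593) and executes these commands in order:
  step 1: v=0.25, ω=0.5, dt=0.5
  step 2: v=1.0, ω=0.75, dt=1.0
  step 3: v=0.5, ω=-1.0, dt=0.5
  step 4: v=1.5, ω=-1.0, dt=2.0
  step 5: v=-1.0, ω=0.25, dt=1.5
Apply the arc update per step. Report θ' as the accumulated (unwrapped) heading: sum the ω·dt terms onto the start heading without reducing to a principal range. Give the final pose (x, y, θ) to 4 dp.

step 1: θ'=3.3916 (R=0.5000) → pose (1.3763, -1.5155, 3.3916)
step 2: θ'=4.1416 (R=1.3333) → pose (0.5842, -2.0870, 4.1416)
step 3: θ'=3.6416 (R=-0.5000) → pose (0.4032, -2.2557, 3.6416)
step 4: θ'=1.6416 (R=-1.5000) → pose (-1.8122, -1.0454, 1.6416)
step 5: θ'=2.0166 (R=-4.0000) → pose (-1.4313, -2.4872, 2.0166)

(-1.4313, -2.4872, 2.0166)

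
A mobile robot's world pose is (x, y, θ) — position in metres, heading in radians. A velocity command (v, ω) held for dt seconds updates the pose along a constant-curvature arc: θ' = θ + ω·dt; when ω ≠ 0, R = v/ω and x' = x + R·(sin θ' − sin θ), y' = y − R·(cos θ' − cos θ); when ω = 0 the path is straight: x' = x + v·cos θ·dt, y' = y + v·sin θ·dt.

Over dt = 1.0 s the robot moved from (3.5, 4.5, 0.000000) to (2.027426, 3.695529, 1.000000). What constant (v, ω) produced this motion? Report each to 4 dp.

v = -1.7500, ω = 1.0000

Δθ = 1.000000 − 0.000000 = 1.000000
ω = Δθ/dt = 1.000000/1.0 = 1.0000
R = Δx/(sin θ' − sin θ) = -1.7500
v = R·ω = -1.7500·1.0000 = -1.7500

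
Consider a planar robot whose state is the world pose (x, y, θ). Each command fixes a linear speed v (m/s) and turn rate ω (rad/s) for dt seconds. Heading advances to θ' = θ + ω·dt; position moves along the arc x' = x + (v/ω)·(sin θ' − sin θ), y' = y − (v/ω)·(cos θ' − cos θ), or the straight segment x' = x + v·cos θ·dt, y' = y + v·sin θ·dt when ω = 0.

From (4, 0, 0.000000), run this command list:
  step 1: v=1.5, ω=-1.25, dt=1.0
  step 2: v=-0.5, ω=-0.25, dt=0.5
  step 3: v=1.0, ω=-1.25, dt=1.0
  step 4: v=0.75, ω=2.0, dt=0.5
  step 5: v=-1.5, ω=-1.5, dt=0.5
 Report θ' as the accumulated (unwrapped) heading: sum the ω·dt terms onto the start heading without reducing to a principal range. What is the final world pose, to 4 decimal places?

step 1: θ'=-1.2500 (R=-1.2000) → pose (5.1388, -0.8216, -1.2500)
step 2: θ'=-1.3750 (R=2.0000) → pose (5.0750, -0.5801, -1.3750)
step 3: θ'=-2.6250 (R=-0.8000) → pose (4.6854, -1.4313, -2.6250)
step 4: θ'=-1.6250 (R=0.3750) → pose (4.4962, -1.7371, -1.6250)
step 5: θ'=-2.3750 (R=1.0000) → pose (4.8010, -1.0710, -2.3750)

(4.8010, -1.0710, -2.3750)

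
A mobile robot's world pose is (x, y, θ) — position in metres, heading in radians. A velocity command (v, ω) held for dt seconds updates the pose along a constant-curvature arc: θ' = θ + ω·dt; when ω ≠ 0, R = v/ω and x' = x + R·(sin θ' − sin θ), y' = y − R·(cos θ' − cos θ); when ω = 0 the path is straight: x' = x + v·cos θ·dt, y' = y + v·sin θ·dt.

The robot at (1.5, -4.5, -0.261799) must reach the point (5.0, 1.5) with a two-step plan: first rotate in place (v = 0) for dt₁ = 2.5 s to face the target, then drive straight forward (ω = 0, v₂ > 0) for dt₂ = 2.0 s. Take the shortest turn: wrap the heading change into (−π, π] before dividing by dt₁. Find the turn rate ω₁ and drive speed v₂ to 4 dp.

heading to target = atan2(1.5−-4.5, 5−1.5) = 1.0427
Δθ = wrap(1.0427 − -0.2618) = 1.3045; ω₁ = Δθ/dt₁ = 0.5218
distance = √((5−1.5)² + (1.5−-4.5)²) = 6.9462; v₂ = distance/dt₂ = 3.4731

ω₁ = 0.5218, v₂ = 3.4731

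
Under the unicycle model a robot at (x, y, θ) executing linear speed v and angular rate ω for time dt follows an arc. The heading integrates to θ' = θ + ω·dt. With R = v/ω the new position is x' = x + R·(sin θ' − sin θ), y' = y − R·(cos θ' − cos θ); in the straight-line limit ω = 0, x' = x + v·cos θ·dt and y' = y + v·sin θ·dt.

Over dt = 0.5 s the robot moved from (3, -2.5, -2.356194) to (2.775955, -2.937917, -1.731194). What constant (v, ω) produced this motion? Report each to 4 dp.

Δθ = -1.731194 − -2.356194 = 0.625000
ω = Δθ/dt = 0.625000/0.5 = 1.2500
R = −Δy/(cos θ' − cos θ) = 0.8000
v = R·ω = 0.8000·1.2500 = 1.0000

v = 1.0000, ω = 1.2500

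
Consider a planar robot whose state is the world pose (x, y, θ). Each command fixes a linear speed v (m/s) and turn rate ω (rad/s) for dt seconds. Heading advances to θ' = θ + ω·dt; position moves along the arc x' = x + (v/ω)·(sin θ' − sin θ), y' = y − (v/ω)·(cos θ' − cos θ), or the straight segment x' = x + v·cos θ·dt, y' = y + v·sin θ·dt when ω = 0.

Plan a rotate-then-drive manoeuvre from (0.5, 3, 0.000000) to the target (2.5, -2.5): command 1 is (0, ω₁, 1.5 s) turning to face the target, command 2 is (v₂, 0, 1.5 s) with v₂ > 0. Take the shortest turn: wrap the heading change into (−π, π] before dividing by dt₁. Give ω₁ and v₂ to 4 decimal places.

heading to target = atan2(-2.5−3, 2.5−0.5) = -1.2220
Δθ = wrap(-1.2220 − 0.0000) = -1.2220; ω₁ = Δθ/dt₁ = -0.8147
distance = √((2.5−0.5)² + (-2.5−3)²) = 5.8523; v₂ = distance/dt₂ = 3.9016

ω₁ = -0.8147, v₂ = 3.9016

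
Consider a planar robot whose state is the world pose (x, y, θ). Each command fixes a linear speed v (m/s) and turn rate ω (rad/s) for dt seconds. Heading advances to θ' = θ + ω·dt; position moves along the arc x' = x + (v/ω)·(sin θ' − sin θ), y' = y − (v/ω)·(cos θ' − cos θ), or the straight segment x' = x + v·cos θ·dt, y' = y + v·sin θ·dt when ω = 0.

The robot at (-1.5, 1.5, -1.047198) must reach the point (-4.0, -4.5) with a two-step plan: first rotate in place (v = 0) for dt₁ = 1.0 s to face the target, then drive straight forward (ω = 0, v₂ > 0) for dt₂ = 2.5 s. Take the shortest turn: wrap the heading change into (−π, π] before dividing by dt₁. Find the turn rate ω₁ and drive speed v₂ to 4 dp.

heading to target = atan2(-4.5−1.5, -4−-1.5) = -1.9656
Δθ = wrap(-1.9656 − -1.0472) = -0.9184; ω₁ = Δθ/dt₁ = -0.9184
distance = √((-4−-1.5)² + (-4.5−1.5)²) = 6.5000; v₂ = distance/dt₂ = 2.6000

ω₁ = -0.9184, v₂ = 2.6000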